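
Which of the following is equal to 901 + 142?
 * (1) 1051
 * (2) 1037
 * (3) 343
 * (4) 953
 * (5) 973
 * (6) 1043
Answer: 6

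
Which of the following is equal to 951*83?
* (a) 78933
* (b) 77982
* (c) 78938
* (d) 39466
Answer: a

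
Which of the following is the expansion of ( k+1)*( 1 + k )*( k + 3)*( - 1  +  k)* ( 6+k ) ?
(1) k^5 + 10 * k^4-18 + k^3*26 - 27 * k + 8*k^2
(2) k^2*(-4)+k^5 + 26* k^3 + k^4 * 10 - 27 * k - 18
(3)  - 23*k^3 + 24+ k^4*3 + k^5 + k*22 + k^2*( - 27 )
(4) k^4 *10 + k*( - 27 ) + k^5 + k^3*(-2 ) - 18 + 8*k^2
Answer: 1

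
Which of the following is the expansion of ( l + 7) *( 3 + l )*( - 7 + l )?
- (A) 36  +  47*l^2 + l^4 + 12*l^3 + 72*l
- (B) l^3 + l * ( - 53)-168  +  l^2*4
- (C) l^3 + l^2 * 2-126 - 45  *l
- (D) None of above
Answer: D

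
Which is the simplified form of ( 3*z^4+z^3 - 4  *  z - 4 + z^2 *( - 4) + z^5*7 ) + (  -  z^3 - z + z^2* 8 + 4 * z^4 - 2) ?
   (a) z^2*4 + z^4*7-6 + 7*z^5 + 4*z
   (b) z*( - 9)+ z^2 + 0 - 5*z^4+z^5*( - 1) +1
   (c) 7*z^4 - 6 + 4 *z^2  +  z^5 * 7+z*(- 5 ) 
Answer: c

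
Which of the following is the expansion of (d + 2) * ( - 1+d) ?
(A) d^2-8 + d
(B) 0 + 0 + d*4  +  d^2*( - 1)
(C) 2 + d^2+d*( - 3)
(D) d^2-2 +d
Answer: D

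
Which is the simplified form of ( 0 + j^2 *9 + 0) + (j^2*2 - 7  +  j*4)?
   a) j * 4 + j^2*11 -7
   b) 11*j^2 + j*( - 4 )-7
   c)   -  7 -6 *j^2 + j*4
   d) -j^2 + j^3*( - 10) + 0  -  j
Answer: a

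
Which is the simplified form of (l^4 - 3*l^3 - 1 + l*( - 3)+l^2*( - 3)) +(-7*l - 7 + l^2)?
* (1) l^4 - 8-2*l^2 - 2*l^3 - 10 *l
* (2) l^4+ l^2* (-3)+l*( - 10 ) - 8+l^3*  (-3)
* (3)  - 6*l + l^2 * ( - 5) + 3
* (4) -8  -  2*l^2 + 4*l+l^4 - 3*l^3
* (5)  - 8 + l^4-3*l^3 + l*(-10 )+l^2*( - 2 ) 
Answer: 5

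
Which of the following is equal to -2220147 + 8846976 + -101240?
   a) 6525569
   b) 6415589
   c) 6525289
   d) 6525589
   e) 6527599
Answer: d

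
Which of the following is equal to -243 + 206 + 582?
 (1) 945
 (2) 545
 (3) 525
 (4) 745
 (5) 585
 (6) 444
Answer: 2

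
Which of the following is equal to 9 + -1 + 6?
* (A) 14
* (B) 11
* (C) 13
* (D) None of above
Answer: A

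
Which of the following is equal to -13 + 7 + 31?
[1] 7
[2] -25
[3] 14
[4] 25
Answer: 4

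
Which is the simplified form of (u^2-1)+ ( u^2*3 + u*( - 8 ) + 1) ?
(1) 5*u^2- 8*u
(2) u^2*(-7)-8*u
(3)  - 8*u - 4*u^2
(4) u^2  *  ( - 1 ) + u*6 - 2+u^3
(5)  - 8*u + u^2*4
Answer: 5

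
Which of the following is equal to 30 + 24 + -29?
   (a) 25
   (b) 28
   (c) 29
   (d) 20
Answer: a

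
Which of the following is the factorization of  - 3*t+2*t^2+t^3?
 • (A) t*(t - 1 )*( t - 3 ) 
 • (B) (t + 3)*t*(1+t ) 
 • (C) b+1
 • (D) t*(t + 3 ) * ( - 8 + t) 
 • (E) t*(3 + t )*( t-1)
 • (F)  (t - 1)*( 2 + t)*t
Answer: E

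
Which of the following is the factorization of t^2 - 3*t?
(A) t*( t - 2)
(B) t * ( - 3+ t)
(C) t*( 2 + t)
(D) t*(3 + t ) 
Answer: B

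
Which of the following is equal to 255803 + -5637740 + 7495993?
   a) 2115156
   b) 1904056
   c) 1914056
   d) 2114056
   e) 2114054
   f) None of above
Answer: d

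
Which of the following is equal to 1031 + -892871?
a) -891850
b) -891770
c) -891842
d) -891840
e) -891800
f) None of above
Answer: d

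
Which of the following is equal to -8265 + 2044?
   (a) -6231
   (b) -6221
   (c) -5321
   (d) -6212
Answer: b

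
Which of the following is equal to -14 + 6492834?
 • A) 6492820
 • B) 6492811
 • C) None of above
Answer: A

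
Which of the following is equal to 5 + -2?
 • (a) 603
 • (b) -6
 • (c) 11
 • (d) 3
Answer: d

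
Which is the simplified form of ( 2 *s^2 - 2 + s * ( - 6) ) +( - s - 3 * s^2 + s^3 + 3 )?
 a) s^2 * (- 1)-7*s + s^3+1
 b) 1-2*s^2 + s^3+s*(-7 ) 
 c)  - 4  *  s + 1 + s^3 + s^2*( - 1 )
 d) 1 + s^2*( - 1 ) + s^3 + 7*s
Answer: a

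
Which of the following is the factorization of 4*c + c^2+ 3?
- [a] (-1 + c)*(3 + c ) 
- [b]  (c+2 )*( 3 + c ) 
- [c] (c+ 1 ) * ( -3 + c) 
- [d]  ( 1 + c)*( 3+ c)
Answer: d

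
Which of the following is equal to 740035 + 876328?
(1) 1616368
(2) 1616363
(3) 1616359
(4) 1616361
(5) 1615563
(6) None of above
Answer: 2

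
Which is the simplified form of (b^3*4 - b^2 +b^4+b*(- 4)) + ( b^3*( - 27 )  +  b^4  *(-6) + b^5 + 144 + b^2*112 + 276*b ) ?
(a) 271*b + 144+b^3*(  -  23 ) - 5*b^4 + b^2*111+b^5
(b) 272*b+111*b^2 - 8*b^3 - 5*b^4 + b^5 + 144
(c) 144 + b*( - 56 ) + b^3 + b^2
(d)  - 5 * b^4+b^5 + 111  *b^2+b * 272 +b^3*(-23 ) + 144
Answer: d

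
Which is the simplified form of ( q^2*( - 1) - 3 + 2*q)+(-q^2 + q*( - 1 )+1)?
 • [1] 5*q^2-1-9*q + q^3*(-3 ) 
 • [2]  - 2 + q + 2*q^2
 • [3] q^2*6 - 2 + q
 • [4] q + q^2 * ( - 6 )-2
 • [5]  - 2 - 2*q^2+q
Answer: 5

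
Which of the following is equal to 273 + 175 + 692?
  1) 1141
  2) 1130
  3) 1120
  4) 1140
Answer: 4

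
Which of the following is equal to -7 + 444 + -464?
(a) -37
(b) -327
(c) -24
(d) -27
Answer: d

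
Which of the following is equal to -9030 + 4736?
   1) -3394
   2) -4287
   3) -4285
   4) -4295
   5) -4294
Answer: 5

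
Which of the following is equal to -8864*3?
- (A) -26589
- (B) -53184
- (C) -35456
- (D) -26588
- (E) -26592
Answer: E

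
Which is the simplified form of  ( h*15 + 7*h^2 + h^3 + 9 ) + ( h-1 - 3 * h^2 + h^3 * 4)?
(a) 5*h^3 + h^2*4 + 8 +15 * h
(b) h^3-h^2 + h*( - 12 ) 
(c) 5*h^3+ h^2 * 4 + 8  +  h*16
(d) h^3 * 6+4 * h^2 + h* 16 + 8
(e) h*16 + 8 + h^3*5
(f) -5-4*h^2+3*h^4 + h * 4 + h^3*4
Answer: c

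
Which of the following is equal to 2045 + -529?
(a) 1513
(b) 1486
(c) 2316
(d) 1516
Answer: d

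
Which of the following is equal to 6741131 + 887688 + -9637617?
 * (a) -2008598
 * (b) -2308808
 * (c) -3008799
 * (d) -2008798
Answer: d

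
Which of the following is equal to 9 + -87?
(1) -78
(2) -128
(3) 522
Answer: 1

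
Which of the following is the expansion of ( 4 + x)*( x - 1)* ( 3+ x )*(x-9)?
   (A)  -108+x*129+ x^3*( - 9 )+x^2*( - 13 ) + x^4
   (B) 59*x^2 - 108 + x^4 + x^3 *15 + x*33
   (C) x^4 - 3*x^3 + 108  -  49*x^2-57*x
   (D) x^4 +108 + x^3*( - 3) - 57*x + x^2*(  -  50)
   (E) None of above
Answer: C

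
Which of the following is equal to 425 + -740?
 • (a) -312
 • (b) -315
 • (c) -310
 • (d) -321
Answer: b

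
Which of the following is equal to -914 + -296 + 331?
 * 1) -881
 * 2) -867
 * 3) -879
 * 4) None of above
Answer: 3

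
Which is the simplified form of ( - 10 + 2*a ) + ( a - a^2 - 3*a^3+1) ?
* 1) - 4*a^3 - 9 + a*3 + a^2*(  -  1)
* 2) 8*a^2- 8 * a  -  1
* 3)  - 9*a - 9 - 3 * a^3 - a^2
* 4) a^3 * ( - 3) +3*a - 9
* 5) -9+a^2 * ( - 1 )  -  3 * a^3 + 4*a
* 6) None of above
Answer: 6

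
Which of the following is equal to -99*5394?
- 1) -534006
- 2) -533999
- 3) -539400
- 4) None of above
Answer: 1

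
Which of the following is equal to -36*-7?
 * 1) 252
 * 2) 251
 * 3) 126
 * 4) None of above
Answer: 1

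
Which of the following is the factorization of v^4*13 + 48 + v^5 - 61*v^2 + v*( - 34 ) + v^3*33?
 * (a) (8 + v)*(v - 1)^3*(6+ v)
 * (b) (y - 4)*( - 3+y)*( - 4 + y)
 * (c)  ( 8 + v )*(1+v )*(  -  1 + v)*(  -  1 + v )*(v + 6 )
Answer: c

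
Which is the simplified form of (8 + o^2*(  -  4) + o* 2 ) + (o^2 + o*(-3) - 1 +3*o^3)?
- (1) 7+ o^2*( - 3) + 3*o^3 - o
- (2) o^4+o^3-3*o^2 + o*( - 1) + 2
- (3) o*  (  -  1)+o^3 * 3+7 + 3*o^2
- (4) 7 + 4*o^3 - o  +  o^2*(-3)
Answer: 1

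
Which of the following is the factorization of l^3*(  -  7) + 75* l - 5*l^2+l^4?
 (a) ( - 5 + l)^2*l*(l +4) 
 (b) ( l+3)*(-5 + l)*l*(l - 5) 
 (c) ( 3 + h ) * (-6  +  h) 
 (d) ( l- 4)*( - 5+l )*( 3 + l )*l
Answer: b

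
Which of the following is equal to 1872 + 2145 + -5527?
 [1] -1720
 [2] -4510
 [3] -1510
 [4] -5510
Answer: 3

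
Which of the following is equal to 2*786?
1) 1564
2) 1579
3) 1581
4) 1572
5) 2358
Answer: 4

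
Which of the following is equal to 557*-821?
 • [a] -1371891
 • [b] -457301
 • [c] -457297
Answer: c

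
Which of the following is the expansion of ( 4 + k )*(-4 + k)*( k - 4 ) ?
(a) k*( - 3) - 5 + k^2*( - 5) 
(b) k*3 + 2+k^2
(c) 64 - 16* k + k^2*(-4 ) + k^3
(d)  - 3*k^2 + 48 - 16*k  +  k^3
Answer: c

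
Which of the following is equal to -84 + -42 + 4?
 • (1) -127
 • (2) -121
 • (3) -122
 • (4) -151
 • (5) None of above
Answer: 3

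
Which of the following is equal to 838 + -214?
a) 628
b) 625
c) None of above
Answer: c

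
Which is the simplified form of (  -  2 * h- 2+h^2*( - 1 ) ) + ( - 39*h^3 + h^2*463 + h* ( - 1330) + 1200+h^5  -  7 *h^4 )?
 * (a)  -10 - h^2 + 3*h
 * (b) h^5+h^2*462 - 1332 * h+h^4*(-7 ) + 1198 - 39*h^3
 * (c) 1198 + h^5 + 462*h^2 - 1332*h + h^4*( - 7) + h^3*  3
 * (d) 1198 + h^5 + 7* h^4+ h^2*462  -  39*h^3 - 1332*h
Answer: b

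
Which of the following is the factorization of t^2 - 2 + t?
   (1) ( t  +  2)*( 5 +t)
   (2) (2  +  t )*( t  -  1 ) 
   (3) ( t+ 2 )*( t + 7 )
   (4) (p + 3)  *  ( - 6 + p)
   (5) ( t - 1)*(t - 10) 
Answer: 2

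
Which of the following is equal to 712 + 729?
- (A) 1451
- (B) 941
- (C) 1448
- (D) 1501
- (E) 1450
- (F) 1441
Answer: F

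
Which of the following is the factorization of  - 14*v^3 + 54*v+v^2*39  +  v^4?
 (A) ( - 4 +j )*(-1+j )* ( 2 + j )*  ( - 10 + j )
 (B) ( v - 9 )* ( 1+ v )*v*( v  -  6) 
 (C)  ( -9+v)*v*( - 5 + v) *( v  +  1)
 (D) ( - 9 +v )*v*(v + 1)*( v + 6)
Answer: B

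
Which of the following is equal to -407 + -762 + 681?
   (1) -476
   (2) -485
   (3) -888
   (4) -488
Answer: 4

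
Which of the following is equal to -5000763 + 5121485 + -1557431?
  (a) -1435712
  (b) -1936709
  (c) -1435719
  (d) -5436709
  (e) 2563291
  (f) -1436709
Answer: f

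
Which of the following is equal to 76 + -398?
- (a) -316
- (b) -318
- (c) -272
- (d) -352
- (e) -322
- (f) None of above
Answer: e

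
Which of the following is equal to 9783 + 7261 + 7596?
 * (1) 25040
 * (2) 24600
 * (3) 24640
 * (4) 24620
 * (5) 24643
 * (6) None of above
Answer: 3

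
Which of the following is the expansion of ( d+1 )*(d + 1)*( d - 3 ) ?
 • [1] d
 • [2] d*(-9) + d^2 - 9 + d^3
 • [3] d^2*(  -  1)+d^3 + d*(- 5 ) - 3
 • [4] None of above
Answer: 3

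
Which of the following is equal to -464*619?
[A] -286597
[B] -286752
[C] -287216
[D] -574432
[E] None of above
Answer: C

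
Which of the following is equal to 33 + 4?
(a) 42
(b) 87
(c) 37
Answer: c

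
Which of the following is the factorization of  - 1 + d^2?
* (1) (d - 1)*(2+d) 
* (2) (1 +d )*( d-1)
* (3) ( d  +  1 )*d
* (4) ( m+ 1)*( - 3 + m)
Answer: 2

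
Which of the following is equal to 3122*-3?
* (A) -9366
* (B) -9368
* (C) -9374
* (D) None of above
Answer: A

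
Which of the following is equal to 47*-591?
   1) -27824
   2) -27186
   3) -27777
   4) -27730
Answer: 3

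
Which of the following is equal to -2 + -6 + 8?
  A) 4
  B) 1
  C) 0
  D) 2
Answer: C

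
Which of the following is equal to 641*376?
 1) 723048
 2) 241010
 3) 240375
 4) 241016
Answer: 4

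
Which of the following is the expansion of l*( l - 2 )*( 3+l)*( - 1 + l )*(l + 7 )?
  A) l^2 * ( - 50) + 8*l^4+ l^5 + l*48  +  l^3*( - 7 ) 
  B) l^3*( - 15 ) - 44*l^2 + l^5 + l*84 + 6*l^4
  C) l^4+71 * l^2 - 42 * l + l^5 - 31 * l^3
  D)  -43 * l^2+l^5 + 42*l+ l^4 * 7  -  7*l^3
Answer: D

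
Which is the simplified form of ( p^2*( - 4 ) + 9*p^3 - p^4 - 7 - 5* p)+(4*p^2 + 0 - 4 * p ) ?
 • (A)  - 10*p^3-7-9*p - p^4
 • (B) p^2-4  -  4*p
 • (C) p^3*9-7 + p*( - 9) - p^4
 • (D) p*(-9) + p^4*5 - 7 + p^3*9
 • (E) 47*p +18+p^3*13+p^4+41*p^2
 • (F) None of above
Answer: C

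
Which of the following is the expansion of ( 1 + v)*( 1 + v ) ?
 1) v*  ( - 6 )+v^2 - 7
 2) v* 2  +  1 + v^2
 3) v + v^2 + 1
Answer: 2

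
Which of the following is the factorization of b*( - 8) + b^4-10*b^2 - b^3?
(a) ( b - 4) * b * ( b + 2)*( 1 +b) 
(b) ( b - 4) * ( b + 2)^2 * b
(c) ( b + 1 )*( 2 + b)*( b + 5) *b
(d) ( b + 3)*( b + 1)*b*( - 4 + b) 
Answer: a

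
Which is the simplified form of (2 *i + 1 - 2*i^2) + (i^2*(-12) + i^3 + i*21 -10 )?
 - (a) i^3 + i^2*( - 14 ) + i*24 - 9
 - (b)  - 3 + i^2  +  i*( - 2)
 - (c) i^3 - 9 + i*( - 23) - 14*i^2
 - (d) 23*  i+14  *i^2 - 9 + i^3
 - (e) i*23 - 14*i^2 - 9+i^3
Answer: e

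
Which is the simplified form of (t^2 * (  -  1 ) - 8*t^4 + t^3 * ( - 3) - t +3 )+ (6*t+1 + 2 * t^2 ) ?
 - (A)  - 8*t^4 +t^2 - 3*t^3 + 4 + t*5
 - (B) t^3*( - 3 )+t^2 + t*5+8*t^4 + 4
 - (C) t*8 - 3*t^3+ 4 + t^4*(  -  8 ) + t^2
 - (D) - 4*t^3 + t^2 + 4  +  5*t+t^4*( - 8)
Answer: A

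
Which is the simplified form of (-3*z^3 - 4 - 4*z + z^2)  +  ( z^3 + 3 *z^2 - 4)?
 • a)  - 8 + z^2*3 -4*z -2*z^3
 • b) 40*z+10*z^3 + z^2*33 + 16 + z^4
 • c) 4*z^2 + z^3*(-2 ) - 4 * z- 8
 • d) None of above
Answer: c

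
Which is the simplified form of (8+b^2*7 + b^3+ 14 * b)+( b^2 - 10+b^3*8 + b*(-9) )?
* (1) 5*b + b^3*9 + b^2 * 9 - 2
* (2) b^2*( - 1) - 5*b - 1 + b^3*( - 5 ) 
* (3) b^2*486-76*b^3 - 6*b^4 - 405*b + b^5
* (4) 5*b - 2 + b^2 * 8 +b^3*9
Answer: 4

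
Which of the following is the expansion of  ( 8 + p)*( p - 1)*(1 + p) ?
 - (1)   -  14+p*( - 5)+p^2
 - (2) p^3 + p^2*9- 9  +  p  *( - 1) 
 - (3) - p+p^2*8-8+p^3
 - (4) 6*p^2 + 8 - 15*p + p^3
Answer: 3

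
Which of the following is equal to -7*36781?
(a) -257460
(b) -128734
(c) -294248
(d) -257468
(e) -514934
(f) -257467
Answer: f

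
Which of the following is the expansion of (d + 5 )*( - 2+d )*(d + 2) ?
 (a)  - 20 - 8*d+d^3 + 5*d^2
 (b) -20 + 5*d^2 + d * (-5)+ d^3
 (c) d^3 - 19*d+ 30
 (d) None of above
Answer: d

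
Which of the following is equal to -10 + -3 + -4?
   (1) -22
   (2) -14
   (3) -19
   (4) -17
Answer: 4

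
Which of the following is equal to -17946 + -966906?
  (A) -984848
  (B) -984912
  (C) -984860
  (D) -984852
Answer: D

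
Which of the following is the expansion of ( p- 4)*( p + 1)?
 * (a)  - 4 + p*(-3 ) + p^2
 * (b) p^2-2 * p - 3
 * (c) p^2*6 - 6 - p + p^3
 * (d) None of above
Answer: a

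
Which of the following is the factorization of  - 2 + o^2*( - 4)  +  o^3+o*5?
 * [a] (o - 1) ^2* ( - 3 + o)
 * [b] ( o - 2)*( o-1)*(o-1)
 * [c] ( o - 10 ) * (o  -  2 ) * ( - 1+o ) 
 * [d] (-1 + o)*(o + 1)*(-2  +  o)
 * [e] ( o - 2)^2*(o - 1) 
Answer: b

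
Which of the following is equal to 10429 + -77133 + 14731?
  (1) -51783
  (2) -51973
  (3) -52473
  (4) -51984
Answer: 2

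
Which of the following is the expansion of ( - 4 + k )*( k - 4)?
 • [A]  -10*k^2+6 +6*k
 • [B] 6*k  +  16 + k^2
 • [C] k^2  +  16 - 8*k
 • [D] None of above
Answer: C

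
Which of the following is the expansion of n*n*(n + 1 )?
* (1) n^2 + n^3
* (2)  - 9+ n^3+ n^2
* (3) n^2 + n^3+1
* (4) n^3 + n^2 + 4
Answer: 1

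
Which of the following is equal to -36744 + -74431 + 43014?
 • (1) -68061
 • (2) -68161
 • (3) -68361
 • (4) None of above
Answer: 2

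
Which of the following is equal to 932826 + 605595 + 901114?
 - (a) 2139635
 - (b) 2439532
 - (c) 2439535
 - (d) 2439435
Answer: c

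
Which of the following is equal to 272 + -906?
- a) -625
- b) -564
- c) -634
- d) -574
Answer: c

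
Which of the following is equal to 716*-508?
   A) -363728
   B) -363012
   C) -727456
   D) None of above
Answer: A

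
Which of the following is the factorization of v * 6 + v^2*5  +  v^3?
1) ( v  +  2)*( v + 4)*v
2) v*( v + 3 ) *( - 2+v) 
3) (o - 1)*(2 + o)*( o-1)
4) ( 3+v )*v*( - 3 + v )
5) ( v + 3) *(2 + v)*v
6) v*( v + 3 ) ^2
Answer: 5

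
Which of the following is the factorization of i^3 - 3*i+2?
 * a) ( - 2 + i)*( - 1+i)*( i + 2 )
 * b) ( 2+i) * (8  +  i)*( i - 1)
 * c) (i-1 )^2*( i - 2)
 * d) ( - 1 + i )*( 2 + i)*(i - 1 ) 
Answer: d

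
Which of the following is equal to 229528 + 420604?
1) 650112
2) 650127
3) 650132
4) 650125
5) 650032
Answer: 3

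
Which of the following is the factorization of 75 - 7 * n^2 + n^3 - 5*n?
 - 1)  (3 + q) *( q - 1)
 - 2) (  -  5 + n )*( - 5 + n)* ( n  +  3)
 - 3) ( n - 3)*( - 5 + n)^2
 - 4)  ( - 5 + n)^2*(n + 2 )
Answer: 2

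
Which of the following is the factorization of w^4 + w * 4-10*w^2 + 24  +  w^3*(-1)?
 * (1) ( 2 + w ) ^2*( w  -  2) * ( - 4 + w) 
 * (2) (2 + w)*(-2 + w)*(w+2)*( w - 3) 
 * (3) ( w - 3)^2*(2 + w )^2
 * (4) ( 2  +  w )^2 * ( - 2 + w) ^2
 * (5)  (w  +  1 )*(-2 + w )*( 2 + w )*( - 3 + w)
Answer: 2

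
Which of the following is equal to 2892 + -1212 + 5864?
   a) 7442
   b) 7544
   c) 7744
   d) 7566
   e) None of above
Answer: b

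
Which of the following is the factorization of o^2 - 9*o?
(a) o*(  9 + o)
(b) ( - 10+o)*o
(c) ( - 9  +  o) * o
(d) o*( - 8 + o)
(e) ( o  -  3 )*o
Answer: c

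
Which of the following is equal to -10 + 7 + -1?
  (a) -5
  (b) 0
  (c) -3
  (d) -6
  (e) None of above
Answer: e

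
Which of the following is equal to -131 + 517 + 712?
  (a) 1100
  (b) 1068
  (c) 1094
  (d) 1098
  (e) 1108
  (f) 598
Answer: d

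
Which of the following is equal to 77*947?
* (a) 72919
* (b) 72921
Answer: a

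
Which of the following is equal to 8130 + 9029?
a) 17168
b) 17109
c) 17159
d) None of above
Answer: c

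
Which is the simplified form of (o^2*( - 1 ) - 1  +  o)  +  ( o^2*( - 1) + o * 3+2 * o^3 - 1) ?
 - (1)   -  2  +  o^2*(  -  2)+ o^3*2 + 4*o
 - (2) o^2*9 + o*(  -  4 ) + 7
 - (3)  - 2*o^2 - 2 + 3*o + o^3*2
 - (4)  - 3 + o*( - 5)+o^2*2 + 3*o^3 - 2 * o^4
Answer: 1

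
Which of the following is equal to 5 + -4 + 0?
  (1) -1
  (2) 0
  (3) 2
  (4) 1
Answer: 4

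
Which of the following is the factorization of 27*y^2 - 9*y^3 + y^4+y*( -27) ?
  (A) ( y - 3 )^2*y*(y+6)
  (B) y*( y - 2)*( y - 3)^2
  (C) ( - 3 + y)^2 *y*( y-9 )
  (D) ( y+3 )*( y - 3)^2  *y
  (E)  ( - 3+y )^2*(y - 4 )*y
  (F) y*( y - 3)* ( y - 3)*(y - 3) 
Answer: F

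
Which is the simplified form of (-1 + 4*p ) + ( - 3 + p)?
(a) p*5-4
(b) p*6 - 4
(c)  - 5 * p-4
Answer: a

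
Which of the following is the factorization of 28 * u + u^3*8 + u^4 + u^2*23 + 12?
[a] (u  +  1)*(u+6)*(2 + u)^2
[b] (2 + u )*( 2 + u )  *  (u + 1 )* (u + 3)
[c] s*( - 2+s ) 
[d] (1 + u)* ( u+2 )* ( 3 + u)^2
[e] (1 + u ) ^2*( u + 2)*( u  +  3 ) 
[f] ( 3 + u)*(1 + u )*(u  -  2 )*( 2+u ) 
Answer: b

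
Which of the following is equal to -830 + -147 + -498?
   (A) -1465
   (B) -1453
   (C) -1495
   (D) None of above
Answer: D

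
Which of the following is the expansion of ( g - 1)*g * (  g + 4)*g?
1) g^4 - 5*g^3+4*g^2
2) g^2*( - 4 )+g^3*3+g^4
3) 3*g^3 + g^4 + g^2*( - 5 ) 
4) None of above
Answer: 2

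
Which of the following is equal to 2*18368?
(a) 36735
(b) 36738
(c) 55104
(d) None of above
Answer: d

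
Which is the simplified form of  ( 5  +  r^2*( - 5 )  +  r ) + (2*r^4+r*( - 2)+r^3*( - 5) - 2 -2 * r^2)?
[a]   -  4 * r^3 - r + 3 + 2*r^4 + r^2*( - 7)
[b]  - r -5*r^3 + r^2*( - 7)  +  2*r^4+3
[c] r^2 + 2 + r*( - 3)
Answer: b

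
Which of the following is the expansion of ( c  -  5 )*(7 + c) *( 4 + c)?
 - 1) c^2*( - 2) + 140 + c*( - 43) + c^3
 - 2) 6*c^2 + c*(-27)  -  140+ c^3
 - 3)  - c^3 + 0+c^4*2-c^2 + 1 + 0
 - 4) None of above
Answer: 2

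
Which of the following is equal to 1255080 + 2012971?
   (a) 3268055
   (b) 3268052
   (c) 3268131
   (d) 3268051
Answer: d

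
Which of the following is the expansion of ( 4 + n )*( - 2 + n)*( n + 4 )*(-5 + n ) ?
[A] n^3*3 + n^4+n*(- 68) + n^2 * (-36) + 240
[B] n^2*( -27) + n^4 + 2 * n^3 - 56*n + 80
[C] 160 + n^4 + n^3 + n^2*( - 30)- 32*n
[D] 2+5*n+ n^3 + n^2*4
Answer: C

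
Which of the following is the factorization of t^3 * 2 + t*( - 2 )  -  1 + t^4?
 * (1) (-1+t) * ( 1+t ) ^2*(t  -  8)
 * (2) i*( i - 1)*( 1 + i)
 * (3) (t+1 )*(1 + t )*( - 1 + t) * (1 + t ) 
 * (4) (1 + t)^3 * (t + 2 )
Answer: 3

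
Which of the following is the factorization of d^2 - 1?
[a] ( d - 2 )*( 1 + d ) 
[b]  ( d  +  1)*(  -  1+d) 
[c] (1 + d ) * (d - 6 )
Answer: b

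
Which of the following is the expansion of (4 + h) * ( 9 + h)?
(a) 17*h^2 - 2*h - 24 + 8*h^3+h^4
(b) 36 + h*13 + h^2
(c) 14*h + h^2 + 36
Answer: b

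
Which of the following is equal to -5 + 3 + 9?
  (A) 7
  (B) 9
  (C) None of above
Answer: A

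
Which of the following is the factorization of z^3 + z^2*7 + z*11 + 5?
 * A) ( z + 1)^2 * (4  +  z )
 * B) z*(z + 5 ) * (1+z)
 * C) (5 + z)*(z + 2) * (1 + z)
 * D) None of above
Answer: D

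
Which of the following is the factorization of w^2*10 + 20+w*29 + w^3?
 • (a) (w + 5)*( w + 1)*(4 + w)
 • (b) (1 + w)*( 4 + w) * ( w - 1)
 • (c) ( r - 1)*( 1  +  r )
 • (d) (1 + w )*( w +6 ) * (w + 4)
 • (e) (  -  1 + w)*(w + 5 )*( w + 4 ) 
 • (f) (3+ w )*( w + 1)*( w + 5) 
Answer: a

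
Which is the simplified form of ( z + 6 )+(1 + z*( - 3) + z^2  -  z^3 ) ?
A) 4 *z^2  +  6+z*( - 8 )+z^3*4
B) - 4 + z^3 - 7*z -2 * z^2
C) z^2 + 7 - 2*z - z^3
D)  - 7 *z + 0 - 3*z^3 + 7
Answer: C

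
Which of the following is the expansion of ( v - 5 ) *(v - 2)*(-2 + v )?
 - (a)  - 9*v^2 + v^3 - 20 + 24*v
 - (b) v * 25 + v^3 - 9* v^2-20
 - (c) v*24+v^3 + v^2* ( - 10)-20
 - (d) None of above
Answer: a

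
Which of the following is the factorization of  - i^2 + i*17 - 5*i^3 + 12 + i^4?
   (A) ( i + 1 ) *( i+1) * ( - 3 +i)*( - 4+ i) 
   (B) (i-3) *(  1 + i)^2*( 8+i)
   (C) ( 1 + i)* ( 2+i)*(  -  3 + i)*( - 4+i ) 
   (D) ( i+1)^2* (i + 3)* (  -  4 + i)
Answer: A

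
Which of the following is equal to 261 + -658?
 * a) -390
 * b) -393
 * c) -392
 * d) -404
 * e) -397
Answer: e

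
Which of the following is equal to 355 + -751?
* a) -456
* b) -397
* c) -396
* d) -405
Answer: c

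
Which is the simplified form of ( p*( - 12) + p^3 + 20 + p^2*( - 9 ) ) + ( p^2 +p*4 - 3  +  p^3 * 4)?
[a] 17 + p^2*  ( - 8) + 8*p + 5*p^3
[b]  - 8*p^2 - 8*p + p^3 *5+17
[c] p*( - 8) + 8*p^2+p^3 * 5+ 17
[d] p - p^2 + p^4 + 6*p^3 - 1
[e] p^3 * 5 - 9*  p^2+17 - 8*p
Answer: b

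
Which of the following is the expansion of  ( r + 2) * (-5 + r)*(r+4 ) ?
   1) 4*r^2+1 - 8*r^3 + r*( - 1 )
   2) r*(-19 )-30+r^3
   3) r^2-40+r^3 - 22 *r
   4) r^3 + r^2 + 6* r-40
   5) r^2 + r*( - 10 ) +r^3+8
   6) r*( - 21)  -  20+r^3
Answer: 3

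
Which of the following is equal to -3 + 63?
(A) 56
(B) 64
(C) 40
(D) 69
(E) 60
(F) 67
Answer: E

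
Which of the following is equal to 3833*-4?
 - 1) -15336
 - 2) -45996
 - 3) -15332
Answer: 3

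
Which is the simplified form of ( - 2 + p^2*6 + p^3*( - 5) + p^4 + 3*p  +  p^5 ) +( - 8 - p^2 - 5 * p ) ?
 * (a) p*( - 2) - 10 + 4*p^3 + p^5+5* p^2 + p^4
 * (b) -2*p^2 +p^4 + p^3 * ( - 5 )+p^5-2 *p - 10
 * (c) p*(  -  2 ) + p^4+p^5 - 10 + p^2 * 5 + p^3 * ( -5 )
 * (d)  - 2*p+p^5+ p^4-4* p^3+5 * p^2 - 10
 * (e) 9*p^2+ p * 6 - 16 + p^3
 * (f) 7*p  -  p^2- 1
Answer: c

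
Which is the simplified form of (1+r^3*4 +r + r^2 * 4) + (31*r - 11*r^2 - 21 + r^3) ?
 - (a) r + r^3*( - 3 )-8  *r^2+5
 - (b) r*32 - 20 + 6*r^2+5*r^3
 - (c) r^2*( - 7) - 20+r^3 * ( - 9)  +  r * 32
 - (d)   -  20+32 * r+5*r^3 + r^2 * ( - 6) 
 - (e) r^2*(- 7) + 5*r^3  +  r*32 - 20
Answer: e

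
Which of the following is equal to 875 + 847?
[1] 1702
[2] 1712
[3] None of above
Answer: 3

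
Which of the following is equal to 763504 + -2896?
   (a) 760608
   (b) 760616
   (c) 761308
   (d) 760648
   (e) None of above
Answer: a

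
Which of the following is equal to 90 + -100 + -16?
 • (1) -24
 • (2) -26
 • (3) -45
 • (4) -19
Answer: 2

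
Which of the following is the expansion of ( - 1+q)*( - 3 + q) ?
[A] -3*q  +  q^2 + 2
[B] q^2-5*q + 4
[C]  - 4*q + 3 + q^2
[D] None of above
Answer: C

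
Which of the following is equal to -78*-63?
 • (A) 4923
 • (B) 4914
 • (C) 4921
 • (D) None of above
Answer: B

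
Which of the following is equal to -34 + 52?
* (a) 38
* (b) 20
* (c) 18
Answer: c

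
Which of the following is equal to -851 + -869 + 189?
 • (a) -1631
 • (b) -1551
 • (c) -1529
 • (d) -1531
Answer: d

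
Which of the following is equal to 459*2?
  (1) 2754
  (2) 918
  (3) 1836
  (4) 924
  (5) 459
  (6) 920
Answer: 2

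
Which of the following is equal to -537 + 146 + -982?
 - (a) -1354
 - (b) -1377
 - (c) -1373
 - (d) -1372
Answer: c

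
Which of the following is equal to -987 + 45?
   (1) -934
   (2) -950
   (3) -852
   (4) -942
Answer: 4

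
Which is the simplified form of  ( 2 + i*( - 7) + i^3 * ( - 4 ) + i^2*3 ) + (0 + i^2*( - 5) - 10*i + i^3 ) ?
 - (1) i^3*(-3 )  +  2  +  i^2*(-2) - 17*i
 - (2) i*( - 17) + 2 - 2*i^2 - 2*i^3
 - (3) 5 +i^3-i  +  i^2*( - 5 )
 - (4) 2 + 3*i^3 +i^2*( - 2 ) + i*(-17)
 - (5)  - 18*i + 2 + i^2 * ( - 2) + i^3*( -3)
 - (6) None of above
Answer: 1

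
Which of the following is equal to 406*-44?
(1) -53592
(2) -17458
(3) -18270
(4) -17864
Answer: 4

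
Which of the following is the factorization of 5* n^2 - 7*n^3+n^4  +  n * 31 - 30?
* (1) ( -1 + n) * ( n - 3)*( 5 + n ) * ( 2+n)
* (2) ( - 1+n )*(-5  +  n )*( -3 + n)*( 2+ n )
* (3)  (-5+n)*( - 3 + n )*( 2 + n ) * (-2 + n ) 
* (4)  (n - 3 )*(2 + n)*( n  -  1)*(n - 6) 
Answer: 2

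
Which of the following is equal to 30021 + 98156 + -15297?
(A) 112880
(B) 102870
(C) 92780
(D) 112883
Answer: A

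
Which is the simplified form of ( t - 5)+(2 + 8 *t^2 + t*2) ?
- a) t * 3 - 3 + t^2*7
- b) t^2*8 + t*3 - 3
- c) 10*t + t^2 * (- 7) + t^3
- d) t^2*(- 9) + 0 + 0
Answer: b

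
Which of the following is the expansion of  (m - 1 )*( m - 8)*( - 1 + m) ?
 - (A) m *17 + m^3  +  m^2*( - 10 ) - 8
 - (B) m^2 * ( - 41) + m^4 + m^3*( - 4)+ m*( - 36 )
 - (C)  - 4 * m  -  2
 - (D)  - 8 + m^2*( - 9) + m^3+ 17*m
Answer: A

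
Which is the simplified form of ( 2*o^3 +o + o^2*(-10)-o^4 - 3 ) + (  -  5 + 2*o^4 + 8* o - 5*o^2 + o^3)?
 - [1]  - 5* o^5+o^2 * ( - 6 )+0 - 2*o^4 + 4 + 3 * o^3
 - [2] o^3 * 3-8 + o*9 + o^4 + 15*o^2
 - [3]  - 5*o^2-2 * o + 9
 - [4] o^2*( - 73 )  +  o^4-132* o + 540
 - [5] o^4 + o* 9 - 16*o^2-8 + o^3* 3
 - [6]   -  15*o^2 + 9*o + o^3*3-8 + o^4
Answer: 6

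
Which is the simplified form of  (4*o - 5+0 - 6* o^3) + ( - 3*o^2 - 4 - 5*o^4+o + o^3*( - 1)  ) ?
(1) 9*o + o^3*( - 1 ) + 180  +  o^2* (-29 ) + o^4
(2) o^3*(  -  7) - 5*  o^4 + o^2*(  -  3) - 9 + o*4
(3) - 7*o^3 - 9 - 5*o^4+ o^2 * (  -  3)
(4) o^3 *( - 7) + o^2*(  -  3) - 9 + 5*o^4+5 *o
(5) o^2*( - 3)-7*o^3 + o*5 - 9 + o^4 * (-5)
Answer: 5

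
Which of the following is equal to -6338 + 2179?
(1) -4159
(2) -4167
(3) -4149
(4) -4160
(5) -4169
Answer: 1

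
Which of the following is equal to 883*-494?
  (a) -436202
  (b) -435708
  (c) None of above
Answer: a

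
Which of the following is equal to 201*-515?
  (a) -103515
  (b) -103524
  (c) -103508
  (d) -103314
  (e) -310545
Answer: a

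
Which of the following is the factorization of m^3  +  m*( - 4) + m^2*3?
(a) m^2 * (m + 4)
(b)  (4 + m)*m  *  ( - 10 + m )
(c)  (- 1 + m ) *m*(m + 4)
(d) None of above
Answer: c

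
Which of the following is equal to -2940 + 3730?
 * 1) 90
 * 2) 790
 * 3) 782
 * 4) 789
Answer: 2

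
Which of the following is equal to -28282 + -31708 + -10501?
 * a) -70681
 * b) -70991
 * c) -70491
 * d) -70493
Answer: c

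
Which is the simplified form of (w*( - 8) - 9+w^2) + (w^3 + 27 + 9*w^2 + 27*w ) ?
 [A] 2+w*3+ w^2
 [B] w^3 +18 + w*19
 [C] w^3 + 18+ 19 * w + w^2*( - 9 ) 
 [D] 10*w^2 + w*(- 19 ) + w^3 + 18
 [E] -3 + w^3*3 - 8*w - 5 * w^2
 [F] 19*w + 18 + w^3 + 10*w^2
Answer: F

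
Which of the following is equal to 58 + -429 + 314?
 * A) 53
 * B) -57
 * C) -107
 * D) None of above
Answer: B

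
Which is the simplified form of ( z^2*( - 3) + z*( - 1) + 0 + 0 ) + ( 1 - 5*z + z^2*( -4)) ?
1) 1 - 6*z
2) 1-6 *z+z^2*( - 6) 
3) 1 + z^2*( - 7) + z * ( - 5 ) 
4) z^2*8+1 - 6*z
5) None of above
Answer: 5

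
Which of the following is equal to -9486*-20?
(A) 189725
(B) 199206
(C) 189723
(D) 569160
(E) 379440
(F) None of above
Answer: F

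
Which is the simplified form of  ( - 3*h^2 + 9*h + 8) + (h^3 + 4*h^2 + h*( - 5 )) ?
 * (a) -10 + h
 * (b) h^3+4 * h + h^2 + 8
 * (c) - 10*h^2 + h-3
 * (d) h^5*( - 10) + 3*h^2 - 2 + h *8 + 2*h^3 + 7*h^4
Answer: b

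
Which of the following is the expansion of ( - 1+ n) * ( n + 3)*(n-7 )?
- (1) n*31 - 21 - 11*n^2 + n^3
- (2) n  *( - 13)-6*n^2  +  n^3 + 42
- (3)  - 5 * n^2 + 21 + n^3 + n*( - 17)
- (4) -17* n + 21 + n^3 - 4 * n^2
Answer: 3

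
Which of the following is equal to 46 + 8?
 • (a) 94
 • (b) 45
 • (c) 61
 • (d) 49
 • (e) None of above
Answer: e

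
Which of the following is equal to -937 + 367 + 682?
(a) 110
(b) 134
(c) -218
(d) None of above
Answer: d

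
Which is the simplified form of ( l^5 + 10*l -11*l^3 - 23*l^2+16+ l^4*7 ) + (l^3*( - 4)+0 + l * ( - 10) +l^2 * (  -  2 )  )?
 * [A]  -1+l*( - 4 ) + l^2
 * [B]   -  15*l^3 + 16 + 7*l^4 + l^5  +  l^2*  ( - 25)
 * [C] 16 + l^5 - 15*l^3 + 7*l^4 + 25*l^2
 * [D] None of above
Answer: B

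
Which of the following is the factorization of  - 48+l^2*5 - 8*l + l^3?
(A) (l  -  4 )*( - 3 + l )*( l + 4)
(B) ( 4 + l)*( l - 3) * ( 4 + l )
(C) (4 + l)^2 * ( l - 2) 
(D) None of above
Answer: B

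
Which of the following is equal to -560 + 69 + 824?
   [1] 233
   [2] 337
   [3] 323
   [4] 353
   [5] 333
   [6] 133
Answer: 5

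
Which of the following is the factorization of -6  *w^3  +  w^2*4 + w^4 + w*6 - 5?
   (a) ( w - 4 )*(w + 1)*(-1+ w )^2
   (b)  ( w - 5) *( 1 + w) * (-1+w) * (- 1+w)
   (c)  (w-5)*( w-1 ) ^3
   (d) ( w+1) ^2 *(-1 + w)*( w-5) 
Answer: b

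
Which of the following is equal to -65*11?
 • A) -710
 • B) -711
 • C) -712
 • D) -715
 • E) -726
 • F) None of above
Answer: D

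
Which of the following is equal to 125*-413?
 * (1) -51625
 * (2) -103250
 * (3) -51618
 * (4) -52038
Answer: 1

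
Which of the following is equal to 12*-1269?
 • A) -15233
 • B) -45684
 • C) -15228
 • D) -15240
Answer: C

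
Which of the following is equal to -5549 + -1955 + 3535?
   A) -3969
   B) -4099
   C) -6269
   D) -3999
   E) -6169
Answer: A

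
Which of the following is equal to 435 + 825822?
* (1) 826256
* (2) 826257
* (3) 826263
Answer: 2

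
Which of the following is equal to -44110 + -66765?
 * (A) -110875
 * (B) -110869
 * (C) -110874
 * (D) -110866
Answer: A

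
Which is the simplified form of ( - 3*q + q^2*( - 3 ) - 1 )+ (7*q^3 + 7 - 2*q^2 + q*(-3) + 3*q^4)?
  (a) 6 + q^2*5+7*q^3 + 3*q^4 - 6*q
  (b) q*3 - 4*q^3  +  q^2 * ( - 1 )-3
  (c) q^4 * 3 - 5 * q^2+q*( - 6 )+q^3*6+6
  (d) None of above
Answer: d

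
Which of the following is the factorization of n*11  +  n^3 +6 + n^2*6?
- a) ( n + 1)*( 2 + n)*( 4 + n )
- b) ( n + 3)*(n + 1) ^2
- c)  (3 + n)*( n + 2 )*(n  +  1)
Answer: c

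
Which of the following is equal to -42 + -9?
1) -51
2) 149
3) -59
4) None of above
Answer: 1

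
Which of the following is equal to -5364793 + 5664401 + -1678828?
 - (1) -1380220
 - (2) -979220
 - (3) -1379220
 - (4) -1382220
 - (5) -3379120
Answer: 3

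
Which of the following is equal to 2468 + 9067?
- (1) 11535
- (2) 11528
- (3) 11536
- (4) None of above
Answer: 1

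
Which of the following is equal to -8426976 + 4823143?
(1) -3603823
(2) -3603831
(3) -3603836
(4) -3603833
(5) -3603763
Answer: 4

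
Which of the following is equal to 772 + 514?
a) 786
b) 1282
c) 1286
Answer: c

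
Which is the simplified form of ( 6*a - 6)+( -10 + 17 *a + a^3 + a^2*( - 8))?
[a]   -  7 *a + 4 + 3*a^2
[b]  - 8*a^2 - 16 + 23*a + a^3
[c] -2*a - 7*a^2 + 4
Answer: b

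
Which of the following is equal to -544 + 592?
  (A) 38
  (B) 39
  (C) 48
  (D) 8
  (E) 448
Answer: C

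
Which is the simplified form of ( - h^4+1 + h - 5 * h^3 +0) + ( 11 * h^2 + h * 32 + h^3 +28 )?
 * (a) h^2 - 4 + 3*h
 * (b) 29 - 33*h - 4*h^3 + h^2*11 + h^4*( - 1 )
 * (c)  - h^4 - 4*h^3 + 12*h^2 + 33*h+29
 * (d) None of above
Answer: d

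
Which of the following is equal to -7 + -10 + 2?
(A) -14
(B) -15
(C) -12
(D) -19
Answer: B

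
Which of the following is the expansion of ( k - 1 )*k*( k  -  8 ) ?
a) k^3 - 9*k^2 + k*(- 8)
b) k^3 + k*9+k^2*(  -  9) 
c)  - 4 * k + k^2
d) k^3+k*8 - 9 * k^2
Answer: d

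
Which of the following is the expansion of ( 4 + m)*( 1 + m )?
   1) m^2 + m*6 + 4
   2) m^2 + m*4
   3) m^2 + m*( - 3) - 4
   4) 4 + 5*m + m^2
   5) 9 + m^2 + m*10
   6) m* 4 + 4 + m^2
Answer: 4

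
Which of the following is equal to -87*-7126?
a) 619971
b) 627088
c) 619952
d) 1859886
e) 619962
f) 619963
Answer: e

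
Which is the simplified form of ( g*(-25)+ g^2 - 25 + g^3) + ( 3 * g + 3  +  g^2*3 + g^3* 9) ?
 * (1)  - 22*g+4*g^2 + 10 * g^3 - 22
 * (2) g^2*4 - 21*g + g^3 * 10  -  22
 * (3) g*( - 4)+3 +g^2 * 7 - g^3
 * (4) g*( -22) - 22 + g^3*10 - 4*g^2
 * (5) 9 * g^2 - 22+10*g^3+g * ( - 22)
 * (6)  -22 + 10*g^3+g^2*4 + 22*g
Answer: 1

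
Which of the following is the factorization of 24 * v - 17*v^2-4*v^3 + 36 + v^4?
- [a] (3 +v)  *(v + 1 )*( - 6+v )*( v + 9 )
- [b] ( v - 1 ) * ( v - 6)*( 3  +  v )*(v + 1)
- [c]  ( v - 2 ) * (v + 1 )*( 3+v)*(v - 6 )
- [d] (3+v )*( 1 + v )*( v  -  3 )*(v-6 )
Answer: c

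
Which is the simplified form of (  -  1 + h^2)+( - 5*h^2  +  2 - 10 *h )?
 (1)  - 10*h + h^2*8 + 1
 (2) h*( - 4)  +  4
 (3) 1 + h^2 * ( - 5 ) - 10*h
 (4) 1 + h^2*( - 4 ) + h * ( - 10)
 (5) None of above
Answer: 4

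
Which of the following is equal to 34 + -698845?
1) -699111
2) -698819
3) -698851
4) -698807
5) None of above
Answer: 5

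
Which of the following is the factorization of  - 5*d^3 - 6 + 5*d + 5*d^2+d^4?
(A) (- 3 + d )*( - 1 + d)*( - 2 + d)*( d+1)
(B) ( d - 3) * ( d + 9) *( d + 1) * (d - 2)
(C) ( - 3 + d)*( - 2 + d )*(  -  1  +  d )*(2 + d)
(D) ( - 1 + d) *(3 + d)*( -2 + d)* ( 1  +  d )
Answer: A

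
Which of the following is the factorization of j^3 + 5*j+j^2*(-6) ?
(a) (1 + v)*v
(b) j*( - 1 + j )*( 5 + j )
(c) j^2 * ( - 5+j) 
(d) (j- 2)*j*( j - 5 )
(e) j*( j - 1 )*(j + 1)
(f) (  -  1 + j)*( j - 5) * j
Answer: f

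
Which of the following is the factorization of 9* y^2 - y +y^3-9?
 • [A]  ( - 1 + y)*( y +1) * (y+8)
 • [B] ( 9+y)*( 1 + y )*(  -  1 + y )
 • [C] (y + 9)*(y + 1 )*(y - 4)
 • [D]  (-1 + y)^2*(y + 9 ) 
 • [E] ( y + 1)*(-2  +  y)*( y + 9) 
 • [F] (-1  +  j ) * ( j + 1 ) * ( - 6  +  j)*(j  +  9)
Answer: B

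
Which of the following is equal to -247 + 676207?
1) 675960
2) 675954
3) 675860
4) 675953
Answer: 1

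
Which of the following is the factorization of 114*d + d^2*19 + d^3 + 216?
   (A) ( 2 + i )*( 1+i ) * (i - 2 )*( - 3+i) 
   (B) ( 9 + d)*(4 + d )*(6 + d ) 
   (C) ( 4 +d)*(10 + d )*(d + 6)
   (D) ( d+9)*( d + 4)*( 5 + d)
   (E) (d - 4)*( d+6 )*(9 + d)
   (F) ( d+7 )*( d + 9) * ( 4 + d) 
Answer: B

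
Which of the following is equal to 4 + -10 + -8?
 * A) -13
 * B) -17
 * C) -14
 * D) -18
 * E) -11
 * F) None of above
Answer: C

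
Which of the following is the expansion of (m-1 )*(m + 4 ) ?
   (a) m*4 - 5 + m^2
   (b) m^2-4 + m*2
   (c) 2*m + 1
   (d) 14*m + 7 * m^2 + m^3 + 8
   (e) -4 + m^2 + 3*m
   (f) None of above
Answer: e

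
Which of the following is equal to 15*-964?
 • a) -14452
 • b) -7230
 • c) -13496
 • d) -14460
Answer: d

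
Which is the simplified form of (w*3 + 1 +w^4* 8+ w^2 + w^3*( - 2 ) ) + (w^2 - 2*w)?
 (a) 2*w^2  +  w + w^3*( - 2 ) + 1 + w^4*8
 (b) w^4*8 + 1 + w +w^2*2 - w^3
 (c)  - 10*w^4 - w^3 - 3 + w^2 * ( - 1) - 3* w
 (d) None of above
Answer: a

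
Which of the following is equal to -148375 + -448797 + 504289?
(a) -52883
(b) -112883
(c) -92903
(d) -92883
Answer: d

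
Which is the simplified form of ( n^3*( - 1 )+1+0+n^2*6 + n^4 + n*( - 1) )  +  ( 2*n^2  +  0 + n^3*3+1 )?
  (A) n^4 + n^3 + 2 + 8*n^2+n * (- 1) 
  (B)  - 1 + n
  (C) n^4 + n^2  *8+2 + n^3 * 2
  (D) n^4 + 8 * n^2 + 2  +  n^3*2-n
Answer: D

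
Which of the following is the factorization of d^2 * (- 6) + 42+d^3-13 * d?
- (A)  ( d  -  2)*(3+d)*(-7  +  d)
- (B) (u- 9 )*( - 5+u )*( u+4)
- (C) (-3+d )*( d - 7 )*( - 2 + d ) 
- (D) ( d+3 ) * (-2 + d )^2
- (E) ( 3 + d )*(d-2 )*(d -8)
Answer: A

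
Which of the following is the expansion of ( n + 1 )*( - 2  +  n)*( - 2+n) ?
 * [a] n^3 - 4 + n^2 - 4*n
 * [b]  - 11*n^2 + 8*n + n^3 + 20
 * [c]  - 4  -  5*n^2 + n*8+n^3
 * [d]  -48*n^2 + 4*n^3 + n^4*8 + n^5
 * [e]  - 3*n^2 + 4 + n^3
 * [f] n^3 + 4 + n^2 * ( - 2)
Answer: e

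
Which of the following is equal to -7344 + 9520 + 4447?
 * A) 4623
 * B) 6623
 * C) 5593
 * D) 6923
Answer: B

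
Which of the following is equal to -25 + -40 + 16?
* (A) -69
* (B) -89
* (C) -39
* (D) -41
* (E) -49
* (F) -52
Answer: E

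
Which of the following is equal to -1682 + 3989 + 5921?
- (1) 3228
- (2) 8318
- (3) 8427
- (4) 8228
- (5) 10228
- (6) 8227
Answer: 4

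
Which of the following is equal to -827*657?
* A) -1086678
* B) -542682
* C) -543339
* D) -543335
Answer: C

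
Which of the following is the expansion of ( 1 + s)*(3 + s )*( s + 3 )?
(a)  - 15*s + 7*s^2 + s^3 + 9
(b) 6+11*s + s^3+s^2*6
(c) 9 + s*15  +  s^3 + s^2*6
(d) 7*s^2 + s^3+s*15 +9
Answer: d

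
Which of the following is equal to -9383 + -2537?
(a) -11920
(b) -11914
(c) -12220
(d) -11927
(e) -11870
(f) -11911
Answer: a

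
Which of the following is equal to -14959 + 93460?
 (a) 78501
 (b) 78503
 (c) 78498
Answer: a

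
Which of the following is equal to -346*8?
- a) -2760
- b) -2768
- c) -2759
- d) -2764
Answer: b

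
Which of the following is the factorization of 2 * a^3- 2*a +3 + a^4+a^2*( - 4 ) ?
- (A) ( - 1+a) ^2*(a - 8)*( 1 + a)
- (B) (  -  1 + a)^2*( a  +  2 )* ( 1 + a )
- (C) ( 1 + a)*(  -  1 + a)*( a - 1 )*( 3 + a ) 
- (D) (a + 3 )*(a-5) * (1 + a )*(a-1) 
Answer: C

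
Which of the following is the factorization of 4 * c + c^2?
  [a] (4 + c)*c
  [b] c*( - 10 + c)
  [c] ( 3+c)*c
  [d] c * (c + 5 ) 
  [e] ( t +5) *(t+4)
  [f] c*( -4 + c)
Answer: a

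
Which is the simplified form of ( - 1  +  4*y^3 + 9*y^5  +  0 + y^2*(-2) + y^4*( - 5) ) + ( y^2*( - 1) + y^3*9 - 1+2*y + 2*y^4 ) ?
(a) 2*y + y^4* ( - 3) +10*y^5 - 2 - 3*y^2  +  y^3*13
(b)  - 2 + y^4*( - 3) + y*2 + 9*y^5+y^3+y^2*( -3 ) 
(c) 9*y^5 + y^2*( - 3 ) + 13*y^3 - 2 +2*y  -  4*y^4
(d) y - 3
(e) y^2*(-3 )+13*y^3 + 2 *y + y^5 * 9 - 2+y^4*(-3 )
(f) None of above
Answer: e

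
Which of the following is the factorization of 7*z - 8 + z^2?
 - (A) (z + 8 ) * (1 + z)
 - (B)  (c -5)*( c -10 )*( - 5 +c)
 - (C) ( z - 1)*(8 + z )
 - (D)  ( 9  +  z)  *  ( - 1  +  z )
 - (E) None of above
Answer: C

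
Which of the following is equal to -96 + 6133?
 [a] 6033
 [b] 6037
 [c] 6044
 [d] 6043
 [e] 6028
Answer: b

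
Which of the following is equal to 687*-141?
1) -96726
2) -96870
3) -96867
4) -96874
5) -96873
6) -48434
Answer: 3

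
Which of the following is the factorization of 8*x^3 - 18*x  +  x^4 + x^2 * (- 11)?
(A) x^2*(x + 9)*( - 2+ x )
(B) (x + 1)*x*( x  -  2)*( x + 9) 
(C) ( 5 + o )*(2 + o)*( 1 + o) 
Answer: B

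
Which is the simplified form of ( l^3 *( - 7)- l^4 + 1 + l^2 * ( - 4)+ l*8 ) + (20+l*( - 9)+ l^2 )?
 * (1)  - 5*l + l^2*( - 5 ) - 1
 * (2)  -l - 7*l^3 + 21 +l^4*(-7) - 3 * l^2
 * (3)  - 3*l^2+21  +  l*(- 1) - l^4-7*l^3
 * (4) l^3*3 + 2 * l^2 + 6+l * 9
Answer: 3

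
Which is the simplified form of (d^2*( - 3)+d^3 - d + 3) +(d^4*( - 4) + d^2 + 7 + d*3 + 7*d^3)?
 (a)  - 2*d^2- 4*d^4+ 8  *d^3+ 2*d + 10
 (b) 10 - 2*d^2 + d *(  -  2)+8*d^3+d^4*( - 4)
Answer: a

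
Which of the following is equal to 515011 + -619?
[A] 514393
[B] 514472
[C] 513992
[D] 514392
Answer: D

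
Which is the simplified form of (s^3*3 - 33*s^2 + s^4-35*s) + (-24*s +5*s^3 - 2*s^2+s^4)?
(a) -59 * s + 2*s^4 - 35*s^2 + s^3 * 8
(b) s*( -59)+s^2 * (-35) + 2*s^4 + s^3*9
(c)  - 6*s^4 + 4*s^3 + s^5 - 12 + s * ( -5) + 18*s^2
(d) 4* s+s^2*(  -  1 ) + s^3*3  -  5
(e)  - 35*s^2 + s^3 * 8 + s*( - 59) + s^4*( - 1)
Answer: a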